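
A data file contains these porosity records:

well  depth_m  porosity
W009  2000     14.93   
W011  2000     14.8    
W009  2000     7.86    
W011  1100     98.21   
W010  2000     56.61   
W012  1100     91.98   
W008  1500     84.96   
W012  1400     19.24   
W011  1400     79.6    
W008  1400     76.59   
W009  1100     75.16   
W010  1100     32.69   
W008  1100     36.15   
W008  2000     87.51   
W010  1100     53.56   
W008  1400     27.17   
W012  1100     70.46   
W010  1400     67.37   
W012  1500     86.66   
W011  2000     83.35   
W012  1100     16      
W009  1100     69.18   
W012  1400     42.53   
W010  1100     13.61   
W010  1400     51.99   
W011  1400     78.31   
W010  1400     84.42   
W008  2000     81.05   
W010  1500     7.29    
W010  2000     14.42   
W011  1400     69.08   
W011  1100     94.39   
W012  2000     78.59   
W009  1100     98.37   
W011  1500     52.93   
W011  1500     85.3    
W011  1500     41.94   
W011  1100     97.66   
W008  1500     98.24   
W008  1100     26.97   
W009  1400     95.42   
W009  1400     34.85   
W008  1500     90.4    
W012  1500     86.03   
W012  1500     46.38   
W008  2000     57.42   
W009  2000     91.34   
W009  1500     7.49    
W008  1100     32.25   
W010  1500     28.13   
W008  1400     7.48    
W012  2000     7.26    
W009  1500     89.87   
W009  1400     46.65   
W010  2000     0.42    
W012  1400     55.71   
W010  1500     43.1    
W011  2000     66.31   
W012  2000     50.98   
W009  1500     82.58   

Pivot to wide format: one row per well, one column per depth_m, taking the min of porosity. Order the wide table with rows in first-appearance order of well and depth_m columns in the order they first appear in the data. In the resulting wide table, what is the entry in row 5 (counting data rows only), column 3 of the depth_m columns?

With rows in first-appearance order of well, row 5 is well=W008. depth_m columns in first-appearance order: 2000, 1100, 1500, 1400; column 3 is 1500.
Long rows with well=W008, depth_m=1500: min(84.96, 98.24, 90.4) = 84.96.

84.96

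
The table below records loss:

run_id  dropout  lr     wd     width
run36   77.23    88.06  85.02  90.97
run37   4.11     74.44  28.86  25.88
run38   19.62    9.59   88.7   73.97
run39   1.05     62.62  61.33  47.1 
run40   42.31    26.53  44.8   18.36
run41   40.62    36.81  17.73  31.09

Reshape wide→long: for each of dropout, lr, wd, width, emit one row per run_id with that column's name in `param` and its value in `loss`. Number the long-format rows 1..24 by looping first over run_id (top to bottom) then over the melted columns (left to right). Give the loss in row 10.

9.59

24 rows total (6 × 4). Row 10: index ⌊(10-1)/4⌋ = 2 into run_id → run38; (10-1) mod 4 = 1 into the melted columns → lr.
So row 10 is (run38, lr, 9.59); loss = 9.59.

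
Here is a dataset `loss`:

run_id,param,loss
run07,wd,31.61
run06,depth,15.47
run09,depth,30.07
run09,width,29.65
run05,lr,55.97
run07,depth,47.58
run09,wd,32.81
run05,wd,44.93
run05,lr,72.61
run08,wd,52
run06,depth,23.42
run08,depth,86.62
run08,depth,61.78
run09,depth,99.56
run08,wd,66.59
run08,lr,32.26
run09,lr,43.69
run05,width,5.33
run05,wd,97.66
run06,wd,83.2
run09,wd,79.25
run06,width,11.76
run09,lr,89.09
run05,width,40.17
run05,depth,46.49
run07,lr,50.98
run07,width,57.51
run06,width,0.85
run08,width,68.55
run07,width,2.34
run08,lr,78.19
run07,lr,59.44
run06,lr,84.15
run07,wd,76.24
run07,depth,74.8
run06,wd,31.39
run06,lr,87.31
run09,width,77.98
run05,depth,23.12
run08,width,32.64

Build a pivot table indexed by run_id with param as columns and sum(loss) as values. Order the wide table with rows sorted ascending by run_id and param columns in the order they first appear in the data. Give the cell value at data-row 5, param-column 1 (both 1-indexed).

112.06

With rows sorted ascending by run_id, row 5 is run_id=run09. param columns in first-appearance order: wd, depth, width, lr; column 1 is wd.
Long rows with run_id=run09, param=wd: 32.81 + 79.25 = 112.06.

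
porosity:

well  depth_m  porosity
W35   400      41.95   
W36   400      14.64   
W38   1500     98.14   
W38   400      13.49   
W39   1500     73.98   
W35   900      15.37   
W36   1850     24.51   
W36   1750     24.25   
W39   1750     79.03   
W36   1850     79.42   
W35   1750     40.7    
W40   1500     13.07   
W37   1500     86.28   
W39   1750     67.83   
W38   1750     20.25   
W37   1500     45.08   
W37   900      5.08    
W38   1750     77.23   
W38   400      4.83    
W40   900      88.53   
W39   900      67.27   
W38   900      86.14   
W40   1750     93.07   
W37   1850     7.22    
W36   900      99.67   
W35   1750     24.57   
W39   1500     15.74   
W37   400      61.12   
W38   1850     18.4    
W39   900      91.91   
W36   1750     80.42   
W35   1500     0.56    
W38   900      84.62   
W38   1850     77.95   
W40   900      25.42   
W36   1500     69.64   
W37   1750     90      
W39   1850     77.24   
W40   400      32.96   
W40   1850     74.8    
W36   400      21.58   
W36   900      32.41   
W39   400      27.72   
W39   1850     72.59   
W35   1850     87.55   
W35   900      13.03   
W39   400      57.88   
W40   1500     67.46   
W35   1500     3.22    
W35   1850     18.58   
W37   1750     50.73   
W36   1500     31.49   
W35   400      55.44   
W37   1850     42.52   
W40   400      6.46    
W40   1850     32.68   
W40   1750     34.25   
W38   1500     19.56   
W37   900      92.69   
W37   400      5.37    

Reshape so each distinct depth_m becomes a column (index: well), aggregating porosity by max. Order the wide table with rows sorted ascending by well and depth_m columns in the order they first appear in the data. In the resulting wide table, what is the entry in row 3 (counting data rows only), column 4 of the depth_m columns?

42.52

With rows sorted ascending by well, row 3 is well=W37. depth_m columns in first-appearance order: 400, 1500, 900, 1850, 1750; column 4 is 1850.
Long rows with well=W37, depth_m=1850: max(7.22, 42.52) = 42.52.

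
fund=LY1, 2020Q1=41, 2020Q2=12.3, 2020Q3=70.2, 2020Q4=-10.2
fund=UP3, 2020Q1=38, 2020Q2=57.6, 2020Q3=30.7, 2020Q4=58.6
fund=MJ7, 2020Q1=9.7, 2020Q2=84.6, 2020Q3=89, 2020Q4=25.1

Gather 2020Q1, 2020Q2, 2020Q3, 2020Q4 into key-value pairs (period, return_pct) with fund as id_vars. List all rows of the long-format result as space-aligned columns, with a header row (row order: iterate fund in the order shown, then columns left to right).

Each (fund, column) pair becomes one row: 3 × 4 = 12 rows.
For example, (LY1, 2020Q1) → return_pct=41.

fund  period  return_pct
LY1   2020Q1  41        
LY1   2020Q2  12.3      
LY1   2020Q3  70.2      
LY1   2020Q4  -10.2     
UP3   2020Q1  38        
UP3   2020Q2  57.6      
UP3   2020Q3  30.7      
UP3   2020Q4  58.6      
MJ7   2020Q1  9.7       
MJ7   2020Q2  84.6      
MJ7   2020Q3  89        
MJ7   2020Q4  25.1      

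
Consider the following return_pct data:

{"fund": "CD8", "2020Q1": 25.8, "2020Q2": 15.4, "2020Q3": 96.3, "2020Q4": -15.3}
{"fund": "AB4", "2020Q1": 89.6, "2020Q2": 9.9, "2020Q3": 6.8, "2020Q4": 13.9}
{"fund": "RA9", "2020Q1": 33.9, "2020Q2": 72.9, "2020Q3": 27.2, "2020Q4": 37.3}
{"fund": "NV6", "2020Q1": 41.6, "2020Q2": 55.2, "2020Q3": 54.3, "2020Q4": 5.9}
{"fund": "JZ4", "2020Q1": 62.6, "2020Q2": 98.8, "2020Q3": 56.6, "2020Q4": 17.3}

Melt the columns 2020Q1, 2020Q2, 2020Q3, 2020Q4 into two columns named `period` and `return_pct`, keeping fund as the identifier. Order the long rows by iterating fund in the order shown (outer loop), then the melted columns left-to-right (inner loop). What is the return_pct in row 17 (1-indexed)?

62.6

20 rows total (5 × 4). Row 17: index ⌊(17-1)/4⌋ = 4 into fund → JZ4; (17-1) mod 4 = 0 into the melted columns → 2020Q1.
So row 17 is (JZ4, 2020Q1, 62.6); return_pct = 62.6.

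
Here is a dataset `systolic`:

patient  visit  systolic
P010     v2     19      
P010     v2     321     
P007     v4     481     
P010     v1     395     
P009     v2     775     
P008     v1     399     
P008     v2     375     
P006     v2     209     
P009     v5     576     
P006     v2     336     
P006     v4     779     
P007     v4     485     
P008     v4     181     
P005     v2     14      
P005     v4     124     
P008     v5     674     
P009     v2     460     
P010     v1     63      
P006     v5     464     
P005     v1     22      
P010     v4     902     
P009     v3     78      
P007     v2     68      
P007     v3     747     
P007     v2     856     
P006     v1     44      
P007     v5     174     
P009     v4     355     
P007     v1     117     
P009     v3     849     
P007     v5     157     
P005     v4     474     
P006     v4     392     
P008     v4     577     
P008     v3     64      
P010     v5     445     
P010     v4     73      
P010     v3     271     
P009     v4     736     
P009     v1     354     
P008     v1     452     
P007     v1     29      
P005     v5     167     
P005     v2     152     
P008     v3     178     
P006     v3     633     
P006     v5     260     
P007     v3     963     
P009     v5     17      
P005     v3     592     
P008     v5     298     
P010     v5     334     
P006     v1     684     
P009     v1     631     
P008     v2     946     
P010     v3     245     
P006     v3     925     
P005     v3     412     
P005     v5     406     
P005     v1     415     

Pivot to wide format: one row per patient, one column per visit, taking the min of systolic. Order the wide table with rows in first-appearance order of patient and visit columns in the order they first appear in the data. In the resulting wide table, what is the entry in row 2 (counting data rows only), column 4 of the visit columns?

With rows in first-appearance order of patient, row 2 is patient=P007. visit columns in first-appearance order: v2, v4, v1, v5, v3; column 4 is v5.
Long rows with patient=P007, visit=v5: min(174, 157) = 157.

157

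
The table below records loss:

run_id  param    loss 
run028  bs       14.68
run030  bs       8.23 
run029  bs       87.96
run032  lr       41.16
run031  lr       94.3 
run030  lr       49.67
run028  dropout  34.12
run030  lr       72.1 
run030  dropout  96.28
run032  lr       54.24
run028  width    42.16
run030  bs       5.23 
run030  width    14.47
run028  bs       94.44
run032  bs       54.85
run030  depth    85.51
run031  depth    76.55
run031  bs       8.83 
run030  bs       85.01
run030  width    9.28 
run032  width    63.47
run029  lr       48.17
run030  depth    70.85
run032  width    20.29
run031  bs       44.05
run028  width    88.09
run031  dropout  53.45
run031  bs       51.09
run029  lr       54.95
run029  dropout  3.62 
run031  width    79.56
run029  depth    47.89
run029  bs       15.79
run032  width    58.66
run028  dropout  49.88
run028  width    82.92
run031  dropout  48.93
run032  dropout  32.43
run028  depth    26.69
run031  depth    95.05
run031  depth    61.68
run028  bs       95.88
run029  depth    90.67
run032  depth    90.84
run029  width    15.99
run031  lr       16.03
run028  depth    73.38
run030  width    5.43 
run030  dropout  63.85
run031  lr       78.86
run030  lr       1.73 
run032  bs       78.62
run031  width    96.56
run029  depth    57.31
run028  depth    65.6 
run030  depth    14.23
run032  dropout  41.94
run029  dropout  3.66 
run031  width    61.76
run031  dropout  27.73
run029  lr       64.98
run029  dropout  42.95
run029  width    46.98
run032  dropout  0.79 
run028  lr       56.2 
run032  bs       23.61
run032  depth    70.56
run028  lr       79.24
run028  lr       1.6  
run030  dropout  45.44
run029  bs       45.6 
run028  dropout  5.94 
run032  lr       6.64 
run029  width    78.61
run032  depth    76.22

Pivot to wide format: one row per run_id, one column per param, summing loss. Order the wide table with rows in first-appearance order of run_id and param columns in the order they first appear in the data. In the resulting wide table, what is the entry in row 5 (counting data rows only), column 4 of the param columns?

237.88

With rows in first-appearance order of run_id, row 5 is run_id=run031. param columns in first-appearance order: bs, lr, dropout, width, depth; column 4 is width.
Long rows with run_id=run031, param=width: 79.56 + 96.56 + 61.76 = 237.88.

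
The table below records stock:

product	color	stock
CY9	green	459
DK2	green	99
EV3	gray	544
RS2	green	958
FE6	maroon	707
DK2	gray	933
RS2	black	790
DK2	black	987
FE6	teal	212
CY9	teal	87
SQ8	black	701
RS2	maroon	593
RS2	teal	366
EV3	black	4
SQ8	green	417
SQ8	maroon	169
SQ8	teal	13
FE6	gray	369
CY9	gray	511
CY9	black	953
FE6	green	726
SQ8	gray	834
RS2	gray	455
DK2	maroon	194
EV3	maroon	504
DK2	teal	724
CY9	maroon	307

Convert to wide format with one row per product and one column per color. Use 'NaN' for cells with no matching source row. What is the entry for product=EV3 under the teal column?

NaN

No long-format row has product=EV3 and color=teal, so the cell is NaN.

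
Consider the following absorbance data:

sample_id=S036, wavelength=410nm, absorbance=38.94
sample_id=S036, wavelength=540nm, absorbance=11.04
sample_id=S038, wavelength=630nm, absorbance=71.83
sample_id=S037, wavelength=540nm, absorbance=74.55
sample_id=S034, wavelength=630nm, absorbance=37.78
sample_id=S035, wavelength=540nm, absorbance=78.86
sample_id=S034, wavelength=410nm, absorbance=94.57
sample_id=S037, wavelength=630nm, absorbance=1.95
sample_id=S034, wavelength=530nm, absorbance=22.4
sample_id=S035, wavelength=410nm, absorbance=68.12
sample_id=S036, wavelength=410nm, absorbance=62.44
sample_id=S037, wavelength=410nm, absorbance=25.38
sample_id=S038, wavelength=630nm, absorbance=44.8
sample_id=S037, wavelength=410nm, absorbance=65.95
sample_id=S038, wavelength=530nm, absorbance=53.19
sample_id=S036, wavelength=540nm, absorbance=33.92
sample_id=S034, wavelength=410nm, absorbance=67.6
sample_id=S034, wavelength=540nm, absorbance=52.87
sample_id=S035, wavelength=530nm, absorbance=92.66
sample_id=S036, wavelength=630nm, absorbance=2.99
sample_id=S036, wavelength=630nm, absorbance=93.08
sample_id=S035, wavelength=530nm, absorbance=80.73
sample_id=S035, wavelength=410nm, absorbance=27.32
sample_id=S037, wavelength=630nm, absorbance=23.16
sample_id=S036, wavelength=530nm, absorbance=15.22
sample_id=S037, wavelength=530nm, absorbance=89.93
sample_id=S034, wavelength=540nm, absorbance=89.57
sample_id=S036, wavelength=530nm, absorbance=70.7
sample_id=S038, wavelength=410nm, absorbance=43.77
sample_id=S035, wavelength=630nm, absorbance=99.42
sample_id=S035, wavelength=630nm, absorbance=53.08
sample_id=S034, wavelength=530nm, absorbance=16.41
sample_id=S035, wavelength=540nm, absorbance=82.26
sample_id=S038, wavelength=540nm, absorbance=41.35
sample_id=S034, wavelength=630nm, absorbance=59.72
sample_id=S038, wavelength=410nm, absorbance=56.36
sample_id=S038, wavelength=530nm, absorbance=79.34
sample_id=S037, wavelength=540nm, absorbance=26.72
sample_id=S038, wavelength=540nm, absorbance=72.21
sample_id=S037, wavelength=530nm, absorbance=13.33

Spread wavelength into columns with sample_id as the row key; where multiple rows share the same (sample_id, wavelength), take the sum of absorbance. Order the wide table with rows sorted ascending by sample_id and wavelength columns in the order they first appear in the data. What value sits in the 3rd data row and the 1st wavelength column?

101.38

With rows sorted ascending by sample_id, row 3 is sample_id=S036. wavelength columns in first-appearance order: 410nm, 540nm, 630nm, 530nm; column 1 is 410nm.
Long rows with sample_id=S036, wavelength=410nm: 38.94 + 62.44 = 101.38.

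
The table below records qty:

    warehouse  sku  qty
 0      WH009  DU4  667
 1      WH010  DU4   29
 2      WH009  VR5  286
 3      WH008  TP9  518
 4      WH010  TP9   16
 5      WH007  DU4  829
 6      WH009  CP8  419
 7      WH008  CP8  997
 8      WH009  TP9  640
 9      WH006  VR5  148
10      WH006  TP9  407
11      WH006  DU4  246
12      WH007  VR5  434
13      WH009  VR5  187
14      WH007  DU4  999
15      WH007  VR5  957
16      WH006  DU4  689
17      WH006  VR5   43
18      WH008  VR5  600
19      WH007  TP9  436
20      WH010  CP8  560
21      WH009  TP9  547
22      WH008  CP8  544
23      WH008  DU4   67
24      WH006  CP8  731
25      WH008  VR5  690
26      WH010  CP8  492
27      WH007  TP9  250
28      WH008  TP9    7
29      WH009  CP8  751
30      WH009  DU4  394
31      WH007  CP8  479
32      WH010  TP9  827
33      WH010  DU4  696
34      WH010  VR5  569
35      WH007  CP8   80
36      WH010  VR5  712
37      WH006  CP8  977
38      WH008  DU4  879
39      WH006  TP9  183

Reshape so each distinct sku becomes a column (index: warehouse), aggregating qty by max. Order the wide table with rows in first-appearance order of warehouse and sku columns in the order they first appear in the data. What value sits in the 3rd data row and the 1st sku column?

879

With rows in first-appearance order of warehouse, row 3 is warehouse=WH008. sku columns in first-appearance order: DU4, VR5, TP9, CP8; column 1 is DU4.
Long rows with warehouse=WH008, sku=DU4: max(67, 879) = 879.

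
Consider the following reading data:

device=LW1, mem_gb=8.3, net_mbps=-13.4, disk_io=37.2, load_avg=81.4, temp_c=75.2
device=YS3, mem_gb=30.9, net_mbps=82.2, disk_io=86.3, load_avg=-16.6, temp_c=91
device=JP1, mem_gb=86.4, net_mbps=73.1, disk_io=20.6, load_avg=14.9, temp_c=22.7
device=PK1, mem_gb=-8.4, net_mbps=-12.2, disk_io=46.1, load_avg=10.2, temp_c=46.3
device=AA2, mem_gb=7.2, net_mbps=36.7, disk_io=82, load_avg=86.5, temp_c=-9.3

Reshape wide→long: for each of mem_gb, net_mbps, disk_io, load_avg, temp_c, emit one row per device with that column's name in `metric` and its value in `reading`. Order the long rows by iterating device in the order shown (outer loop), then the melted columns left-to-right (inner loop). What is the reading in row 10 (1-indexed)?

25 rows total (5 × 5). Row 10: index ⌊(10-1)/5⌋ = 1 into device → YS3; (10-1) mod 5 = 4 into the melted columns → temp_c.
So row 10 is (YS3, temp_c, 91); reading = 91.

91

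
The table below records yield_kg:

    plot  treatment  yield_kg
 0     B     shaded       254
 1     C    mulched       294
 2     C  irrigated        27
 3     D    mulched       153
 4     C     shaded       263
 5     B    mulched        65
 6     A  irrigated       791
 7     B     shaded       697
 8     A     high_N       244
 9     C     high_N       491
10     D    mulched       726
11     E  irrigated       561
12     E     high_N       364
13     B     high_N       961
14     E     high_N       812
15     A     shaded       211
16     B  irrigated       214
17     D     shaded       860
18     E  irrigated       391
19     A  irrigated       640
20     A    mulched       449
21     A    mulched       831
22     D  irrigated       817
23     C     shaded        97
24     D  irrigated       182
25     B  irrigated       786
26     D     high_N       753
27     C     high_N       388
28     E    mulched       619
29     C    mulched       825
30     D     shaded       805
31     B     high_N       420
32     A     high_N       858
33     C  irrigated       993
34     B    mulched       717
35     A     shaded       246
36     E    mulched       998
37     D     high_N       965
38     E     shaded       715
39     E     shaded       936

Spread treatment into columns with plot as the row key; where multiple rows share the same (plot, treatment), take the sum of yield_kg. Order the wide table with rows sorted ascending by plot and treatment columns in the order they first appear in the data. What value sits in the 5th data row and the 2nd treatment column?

With rows sorted ascending by plot, row 5 is plot=E. treatment columns in first-appearance order: shaded, mulched, irrigated, high_N; column 2 is mulched.
Long rows with plot=E, treatment=mulched: 619 + 998 = 1617.

1617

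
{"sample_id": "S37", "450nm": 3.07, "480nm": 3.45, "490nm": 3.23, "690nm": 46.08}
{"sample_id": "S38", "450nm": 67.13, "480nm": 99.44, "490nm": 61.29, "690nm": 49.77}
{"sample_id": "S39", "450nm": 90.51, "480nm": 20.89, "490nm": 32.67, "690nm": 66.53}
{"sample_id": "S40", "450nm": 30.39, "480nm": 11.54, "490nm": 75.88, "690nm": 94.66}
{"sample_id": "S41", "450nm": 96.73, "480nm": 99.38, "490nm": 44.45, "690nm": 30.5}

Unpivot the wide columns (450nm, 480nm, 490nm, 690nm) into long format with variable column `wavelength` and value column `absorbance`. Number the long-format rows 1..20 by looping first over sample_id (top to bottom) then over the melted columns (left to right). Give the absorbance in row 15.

75.88

20 rows total (5 × 4). Row 15: index ⌊(15-1)/4⌋ = 3 into sample_id → S40; (15-1) mod 4 = 2 into the melted columns → 490nm.
So row 15 is (S40, 490nm, 75.88); absorbance = 75.88.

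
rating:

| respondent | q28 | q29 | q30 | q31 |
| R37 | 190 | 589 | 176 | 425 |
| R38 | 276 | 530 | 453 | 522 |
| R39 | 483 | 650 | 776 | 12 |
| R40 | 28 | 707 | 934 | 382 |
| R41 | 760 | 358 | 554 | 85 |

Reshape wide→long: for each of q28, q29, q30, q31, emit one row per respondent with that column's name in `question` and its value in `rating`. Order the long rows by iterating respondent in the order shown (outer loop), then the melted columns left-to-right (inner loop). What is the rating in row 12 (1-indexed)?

20 rows total (5 × 4). Row 12: index ⌊(12-1)/4⌋ = 2 into respondent → R39; (12-1) mod 4 = 3 into the melted columns → q31.
So row 12 is (R39, q31, 12); rating = 12.

12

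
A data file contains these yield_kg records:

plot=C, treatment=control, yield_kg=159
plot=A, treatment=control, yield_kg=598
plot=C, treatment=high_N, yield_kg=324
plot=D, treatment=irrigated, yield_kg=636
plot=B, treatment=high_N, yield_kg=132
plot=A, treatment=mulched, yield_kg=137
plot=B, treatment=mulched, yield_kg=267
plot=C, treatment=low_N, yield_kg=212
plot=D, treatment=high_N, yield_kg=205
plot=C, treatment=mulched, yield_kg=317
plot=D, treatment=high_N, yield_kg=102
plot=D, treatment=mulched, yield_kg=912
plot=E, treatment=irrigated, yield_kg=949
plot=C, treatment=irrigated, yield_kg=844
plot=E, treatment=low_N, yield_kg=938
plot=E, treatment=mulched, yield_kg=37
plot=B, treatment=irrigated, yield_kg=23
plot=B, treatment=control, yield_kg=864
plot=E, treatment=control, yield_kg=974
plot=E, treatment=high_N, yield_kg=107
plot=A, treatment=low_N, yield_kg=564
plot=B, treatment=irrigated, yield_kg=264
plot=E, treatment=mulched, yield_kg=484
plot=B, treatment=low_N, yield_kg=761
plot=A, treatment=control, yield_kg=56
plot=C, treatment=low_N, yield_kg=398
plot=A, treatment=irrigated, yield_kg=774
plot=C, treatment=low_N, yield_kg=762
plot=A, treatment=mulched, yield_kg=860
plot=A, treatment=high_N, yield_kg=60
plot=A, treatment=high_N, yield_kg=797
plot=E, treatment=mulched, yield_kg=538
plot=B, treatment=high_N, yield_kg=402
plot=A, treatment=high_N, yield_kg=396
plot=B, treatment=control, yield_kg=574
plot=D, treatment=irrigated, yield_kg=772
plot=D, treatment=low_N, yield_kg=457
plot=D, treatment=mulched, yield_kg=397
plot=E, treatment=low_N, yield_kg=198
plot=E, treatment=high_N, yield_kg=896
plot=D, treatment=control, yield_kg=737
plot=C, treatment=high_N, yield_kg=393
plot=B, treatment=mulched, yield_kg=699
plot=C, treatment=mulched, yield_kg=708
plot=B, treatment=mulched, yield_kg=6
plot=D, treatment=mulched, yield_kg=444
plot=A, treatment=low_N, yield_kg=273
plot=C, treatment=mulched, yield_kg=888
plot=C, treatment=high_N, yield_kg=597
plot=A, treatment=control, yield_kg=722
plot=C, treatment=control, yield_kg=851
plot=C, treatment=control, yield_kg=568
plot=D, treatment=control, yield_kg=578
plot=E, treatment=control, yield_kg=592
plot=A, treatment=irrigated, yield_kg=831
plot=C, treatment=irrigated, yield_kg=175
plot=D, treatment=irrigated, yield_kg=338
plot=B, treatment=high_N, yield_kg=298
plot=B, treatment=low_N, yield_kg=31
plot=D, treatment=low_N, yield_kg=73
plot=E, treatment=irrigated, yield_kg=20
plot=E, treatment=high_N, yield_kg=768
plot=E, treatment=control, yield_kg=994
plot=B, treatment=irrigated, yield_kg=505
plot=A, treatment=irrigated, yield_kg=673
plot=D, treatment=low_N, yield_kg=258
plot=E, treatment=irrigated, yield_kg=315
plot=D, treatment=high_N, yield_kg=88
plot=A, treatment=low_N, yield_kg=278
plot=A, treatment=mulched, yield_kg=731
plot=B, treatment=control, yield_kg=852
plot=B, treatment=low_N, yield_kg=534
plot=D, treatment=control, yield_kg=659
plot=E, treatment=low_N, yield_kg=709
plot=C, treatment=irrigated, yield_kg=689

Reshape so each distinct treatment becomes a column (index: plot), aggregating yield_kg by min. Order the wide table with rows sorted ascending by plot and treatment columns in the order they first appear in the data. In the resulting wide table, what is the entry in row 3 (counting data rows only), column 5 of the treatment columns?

212

With rows sorted ascending by plot, row 3 is plot=C. treatment columns in first-appearance order: control, high_N, irrigated, mulched, low_N; column 5 is low_N.
Long rows with plot=C, treatment=low_N: min(212, 398, 762) = 212.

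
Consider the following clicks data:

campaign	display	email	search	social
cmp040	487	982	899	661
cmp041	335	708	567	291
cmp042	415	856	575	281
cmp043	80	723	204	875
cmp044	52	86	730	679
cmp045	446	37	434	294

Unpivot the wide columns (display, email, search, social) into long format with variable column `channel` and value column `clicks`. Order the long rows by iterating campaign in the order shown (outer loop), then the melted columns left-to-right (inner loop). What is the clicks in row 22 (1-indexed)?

37

24 rows total (6 × 4). Row 22: index ⌊(22-1)/4⌋ = 5 into campaign → cmp045; (22-1) mod 4 = 1 into the melted columns → email.
So row 22 is (cmp045, email, 37); clicks = 37.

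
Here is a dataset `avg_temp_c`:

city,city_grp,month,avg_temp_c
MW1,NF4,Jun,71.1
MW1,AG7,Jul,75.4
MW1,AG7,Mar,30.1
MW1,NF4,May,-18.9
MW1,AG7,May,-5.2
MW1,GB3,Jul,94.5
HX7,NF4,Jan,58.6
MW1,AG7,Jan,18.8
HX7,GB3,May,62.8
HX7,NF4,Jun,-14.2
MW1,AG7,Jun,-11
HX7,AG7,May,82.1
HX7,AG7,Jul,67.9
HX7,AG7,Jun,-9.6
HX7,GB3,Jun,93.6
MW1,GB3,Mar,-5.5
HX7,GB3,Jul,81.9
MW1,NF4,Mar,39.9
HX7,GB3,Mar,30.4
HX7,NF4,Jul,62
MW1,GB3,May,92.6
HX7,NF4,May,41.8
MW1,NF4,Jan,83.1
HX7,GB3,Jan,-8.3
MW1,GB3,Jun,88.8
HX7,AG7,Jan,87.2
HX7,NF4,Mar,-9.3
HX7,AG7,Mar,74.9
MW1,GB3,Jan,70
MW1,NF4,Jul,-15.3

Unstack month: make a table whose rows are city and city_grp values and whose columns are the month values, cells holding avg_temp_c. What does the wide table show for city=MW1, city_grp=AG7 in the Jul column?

Wide layout: rows indexed by city and city_grp, columns are the 5 distinct month values (Jun, Jul, Mar, May, Jan).
Cell (city=MW1, city_grp=AG7, month=Jul) draws from the long row where city=MW1, city_grp=AG7 and month=Jul, which has avg_temp_c=75.4.

75.4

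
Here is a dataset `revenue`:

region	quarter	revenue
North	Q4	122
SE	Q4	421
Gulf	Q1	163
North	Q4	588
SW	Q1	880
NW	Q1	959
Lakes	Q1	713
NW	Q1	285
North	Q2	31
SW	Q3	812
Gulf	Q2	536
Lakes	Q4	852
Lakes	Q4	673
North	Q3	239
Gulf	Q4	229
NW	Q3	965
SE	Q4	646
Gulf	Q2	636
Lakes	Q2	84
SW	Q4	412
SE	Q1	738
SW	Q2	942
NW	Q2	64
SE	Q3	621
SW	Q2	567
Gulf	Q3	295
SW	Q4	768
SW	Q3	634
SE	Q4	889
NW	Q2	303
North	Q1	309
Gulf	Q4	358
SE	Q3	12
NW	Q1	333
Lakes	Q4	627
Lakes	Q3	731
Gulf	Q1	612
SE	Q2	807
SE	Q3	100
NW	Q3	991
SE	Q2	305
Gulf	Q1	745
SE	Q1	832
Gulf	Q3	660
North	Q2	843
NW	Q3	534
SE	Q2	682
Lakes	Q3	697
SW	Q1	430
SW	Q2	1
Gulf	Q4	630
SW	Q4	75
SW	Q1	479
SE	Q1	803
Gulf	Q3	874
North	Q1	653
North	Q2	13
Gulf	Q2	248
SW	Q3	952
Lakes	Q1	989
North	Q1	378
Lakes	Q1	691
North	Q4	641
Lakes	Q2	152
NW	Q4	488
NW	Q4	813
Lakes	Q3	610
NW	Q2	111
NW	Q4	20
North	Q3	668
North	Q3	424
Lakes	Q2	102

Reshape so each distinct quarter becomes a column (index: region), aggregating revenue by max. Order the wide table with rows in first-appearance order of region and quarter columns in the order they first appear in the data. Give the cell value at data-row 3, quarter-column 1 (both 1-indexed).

630

With rows in first-appearance order of region, row 3 is region=Gulf. quarter columns in first-appearance order: Q4, Q1, Q2, Q3; column 1 is Q4.
Long rows with region=Gulf, quarter=Q4: max(229, 358, 630) = 630.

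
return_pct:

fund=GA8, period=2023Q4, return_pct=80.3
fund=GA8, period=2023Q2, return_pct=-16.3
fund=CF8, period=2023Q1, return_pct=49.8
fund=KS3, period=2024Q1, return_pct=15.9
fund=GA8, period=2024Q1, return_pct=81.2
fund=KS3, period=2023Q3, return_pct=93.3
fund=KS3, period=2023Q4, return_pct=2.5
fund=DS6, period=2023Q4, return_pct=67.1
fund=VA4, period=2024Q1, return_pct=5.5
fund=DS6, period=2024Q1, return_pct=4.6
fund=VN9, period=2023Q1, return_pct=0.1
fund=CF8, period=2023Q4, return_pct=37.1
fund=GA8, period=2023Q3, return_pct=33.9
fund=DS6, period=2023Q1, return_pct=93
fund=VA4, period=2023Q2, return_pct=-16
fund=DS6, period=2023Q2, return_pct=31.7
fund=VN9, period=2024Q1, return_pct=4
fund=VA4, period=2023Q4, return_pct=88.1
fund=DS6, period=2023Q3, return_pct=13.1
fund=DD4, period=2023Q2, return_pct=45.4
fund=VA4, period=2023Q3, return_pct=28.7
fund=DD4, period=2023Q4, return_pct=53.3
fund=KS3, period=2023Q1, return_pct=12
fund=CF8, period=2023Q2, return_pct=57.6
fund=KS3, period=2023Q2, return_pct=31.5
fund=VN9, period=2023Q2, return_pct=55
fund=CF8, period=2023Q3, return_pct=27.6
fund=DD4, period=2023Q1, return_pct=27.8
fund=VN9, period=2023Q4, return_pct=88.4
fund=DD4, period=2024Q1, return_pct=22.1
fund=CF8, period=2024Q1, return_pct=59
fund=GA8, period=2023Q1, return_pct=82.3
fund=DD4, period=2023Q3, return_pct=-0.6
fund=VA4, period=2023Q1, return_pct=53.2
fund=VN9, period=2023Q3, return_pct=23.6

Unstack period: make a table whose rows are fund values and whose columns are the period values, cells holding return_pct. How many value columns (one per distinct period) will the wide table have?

5

5 distinct period values: 2023Q1, 2023Q2, 2023Q3, 2023Q4, 2024Q1.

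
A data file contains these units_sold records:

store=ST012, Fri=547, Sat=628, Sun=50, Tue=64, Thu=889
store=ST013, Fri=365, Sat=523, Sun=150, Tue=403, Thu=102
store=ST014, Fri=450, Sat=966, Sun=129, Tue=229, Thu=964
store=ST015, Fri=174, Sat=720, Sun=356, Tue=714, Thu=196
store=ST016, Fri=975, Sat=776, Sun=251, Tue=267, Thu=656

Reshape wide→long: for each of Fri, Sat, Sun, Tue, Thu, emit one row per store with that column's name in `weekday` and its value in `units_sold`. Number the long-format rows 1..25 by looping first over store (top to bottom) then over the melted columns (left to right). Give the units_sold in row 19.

714

25 rows total (5 × 5). Row 19: index ⌊(19-1)/5⌋ = 3 into store → ST015; (19-1) mod 5 = 3 into the melted columns → Tue.
So row 19 is (ST015, Tue, 714); units_sold = 714.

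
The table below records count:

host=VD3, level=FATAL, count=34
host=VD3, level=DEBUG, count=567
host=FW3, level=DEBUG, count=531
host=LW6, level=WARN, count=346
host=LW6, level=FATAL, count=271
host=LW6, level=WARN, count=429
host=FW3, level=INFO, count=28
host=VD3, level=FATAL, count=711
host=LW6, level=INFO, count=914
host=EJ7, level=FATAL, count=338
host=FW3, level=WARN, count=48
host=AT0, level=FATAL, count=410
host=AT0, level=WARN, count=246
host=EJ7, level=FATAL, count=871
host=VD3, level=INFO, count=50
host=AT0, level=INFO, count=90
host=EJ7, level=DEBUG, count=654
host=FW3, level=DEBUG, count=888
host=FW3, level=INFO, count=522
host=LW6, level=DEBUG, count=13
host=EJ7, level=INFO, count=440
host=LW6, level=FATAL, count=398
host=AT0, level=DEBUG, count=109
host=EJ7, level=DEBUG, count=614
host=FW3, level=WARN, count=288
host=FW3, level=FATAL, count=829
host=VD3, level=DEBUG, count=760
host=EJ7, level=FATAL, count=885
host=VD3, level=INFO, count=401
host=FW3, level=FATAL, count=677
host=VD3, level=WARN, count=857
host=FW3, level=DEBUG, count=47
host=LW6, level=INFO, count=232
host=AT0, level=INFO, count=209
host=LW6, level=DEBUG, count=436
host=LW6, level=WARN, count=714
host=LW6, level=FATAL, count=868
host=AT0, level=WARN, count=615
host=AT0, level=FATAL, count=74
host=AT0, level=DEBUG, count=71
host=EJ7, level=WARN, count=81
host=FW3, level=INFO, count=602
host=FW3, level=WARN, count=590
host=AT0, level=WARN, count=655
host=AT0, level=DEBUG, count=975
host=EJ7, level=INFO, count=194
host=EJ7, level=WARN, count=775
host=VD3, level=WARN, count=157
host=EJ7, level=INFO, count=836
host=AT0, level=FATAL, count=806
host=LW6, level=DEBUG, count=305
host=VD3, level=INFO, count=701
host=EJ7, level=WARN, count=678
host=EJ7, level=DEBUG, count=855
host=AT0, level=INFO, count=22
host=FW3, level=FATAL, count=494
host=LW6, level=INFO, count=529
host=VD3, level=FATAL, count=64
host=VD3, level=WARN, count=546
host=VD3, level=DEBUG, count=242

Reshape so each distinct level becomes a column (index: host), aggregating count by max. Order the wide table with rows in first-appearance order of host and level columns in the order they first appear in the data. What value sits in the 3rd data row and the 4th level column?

914

With rows in first-appearance order of host, row 3 is host=LW6. level columns in first-appearance order: FATAL, DEBUG, WARN, INFO; column 4 is INFO.
Long rows with host=LW6, level=INFO: max(914, 232, 529) = 914.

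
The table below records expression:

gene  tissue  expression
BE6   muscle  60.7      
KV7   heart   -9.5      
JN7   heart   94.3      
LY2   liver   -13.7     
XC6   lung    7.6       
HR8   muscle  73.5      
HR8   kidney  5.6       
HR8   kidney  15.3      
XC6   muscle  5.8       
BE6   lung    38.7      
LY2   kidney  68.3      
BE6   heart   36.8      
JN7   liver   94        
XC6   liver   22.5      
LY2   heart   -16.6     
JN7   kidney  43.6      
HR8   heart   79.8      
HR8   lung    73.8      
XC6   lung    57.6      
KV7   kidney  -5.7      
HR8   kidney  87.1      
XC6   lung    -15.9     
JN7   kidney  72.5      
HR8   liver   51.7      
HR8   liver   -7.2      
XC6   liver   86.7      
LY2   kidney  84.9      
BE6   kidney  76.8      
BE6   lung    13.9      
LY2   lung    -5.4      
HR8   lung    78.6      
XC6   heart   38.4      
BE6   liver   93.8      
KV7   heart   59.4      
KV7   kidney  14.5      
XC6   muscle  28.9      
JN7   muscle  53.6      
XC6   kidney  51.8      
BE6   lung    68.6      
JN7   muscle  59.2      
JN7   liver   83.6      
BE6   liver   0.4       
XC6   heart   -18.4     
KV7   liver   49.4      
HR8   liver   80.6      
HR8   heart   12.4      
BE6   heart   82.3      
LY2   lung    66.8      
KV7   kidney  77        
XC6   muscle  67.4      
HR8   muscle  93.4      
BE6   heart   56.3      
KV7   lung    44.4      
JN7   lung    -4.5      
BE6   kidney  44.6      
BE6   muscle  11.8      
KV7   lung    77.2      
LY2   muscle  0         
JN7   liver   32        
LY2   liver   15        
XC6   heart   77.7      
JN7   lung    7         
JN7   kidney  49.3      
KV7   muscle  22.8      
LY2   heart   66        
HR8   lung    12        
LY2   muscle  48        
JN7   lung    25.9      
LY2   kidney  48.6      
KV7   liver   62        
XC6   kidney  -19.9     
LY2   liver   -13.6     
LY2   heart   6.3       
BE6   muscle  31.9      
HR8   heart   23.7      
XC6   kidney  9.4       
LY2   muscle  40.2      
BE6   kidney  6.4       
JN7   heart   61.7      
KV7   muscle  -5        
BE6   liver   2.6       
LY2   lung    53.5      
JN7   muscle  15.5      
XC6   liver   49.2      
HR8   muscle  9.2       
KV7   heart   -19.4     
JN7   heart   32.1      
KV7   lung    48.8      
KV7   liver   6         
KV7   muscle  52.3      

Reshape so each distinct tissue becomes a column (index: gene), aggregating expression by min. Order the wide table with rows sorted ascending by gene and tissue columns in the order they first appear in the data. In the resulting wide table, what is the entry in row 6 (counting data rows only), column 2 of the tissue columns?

-18.4

With rows sorted ascending by gene, row 6 is gene=XC6. tissue columns in first-appearance order: muscle, heart, liver, lung, kidney; column 2 is heart.
Long rows with gene=XC6, tissue=heart: min(38.4, -18.4, 77.7) = -18.4.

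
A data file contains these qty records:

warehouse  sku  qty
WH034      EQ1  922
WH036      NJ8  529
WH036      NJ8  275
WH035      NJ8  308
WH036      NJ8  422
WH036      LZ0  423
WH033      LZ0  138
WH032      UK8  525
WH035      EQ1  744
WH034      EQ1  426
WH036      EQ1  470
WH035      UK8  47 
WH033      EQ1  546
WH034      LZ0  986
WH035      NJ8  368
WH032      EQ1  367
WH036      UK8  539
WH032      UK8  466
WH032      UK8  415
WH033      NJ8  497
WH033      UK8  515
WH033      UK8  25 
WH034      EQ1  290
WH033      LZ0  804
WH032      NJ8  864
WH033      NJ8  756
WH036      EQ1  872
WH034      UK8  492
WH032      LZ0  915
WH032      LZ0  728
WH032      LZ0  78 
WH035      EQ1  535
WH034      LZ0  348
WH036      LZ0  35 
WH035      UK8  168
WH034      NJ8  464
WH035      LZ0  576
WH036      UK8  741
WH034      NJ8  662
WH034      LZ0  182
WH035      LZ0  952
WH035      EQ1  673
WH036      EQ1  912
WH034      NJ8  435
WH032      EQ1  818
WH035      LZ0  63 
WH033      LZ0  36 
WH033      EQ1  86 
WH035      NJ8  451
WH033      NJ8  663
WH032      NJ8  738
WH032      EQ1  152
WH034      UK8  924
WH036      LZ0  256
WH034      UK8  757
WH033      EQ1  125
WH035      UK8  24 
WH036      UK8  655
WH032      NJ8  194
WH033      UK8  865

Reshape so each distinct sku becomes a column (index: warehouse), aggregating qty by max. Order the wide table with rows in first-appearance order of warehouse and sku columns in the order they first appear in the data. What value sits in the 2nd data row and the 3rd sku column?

423

With rows in first-appearance order of warehouse, row 2 is warehouse=WH036. sku columns in first-appearance order: EQ1, NJ8, LZ0, UK8; column 3 is LZ0.
Long rows with warehouse=WH036, sku=LZ0: max(423, 35, 256) = 423.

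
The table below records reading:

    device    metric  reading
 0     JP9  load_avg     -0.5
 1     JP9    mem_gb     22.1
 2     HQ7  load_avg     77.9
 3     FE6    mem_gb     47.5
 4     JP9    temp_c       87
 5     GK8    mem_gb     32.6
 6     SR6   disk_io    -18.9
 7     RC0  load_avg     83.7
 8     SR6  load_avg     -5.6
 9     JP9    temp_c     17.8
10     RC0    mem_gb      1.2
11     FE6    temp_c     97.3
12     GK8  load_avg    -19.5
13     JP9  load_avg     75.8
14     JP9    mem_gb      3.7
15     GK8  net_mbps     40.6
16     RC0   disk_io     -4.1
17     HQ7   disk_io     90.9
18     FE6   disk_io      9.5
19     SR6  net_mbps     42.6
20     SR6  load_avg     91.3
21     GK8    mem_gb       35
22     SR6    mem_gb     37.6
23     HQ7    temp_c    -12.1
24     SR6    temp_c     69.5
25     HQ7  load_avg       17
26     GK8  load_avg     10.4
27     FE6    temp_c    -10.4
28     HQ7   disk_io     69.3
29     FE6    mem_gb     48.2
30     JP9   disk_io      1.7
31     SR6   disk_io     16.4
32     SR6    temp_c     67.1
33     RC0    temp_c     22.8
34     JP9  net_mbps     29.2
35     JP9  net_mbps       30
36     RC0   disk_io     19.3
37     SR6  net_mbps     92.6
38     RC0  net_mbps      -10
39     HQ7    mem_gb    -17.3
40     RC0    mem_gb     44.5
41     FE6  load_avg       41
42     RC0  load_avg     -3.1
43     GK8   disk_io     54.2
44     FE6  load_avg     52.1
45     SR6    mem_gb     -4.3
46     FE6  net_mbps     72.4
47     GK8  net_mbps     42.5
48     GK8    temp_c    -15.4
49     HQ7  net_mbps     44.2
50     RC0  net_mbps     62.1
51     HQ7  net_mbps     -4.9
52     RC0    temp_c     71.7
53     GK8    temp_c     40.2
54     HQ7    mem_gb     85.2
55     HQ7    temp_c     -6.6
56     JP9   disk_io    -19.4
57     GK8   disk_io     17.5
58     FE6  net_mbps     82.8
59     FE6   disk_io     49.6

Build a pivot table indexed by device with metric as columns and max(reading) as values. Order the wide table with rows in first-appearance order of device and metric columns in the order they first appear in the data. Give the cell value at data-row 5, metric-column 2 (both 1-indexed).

37.6

With rows in first-appearance order of device, row 5 is device=SR6. metric columns in first-appearance order: load_avg, mem_gb, temp_c, disk_io, net_mbps; column 2 is mem_gb.
Long rows with device=SR6, metric=mem_gb: max(37.6, -4.3) = 37.6.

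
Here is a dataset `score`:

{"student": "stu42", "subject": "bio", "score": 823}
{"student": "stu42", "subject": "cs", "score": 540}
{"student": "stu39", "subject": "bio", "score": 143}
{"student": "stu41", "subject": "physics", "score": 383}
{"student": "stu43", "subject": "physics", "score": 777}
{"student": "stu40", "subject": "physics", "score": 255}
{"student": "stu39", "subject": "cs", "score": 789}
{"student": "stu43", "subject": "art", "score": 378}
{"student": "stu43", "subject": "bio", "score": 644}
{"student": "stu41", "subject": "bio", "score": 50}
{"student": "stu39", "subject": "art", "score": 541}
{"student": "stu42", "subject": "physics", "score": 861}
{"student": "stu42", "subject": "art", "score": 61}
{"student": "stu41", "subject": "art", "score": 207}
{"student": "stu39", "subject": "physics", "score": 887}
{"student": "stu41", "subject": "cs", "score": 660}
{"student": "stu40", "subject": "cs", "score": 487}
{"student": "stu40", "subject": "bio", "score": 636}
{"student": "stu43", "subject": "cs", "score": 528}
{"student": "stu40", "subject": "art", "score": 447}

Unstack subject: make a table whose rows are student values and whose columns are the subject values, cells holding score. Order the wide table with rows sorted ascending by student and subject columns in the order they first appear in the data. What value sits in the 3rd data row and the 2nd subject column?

660

With rows sorted ascending by student, row 3 is student=stu41. subject columns in first-appearance order: bio, cs, physics, art; column 2 is cs.
Long rows with student=stu41, subject=cs: score = 660.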